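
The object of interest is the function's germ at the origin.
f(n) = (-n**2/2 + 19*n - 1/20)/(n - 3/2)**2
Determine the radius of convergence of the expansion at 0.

The radius of convergence is 3/2.

Denominator factor (n - 3/2)^2: pole of order 2 at 3/2, modulus 3/2.
The radius of convergence is the smallest modulus among the singular points: 3/2.


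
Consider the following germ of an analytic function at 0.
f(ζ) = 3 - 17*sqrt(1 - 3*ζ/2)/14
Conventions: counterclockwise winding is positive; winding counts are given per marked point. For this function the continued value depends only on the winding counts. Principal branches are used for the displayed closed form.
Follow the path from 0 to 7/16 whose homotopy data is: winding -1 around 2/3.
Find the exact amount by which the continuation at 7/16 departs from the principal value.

The rational part is single-valued and drops out of the difference; each branch term changes only by its own monodromy.
(-17/14)*sqrt(1 - ζ/(2/3)): winding -1 is odd, the square root flips sign, contributing -2*(-17/14)*sqrt(1 - (7/16)/(2/3)) = -2*(-17/14)*sqrt(11/32) = (17/56)*sqrt(22).
Summing the contributions at ζ = 7/16 gives (17/56)*sqrt(22).

Continued minus principal equals (17/56)*sqrt(22).


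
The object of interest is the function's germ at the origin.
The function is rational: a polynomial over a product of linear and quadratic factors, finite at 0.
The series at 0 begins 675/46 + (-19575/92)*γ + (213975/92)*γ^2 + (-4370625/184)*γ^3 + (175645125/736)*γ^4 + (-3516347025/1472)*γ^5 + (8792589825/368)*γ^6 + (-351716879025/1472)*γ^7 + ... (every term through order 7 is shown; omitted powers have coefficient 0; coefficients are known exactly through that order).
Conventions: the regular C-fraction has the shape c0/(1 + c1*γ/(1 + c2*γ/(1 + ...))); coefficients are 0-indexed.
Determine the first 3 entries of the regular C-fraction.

The regular C-fraction coefficients are [675/46, 29/2, -207/58].

Taylor coefficients (read off): a_0 = 675/46, a_1 = -19575/92, a_2 = 213975/92.
c0 = a_0 = 675/46. Peel one level at a time: if S = 1 + c*γ/S' with S'(0) = 1, then c is the γ-coefficient of S and S' = c*γ/(S - 1).
S_1 = c0/f = 1 + (29/2)*γ + (207/4)*γ^2 + ...; c1 = 29/2.
S_2 = c1*γ/(S_1 - 1) = 1 + (-207/58)*γ + ...; c2 = -207/58.


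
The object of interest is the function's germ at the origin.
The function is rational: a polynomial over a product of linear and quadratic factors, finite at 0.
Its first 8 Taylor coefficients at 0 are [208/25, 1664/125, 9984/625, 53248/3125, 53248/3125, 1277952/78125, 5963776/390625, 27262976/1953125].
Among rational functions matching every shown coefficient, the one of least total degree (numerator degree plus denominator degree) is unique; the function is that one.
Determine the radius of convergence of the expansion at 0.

The radius of convergence is 5/4.

No rational of total degree below 2 reproduces all 8 coefficients; solving the [0/2] Pade equations on them gives f(w) = 13/(w - 5/4)**2, whose expansion matches every shown term.
Denominator factor (w - 5/4)^2: pole of order 2 at 5/4, modulus 5/4.
The radius of convergence is the smallest modulus among the singular points: 5/4.


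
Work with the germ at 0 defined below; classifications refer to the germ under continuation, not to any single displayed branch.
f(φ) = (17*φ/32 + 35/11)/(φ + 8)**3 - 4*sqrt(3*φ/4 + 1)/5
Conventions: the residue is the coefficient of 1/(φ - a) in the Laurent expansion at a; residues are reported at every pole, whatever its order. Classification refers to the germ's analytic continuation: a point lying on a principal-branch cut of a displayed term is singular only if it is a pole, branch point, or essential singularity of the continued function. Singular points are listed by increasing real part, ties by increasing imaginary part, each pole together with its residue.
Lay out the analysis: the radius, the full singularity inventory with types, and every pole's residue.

Denominator factor (φ + 8)^3: pole of order 3 at -8, modulus 8.
Branch term (-4/5)*sqrt(1 - φ/(-4/3)): its argument vanishes at φ = -4/3, a square-root branch point, modulus 4/3.
The radius of convergence is the smallest modulus among the singular points: 4/3.
The branch term is analytic at -8 and contributes nothing to the residue; only the rational part matters.
At the order-3 pole -8 set g(φ) = (φ - (-8))^3*(rational part) = 17*φ/32 + 35/11.
Order-3 pole: residue = g''(a)/2; g''(-8) = 0, so the residue is 0.
List the singular points by increasing real part (a conjugate pair: the negative imaginary part first).

Radius of convergence at 0: 4/3.
At -8: a pole of order 3; residue 0.
At -4/3: an algebraic (square-root) branch point.


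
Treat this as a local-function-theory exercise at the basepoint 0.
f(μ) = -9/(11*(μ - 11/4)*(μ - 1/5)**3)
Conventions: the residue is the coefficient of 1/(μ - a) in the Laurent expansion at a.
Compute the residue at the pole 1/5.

At the order-3 pole 1/5 set g(μ) = (μ - (1/5))^3*f(μ) = -9/(11*(μ - 11/4)).
Order-3 pole: residue = g''(a)/2; g''(1/5) = 16000/162129, so the residue is 8000/162129.

The residue is 8000/162129.


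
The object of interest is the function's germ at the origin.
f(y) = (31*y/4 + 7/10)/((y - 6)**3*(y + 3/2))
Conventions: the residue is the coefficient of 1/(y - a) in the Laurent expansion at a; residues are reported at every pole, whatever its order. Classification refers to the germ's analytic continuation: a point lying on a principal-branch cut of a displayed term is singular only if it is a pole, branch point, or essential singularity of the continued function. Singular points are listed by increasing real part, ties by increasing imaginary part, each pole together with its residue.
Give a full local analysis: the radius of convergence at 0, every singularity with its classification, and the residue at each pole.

Radius of convergence at 0: 3/2.
At -3/2: a pole of order 1; residue 437/16875.
At 6: a pole of order 3; residue -437/16875.

Denominator factor (y + 3/2): pole of order 1 at -3/2, modulus 3/2.
Denominator factor (y - 6)^3: pole of order 3 at 6, modulus 6.
The radius of convergence is the smallest modulus among the singular points: 3/2.
At the order-1 pole -3/2 set g(y) = (y - (-3/2))*f(y) = (31*y/4 + 7/10)/(y - 6)**3.
Simple pole: residue = g(a) at a = -3/2, which is 437/16875.
At the order-3 pole 6 set g(y) = (y - (6))^3*f(y) = (31*y/4 + 7/10)/(y + 3/2).
Order-3 pole: residue = g''(a)/2; g''(6) = -874/16875, so the residue is -437/16875.
List the singular points by increasing real part (a conjugate pair: the negative imaginary part first).


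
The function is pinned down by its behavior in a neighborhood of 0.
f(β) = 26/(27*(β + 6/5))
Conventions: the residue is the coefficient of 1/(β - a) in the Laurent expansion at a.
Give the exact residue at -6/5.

At the order-1 pole -6/5 set g(β) = (β - (-6/5))*f(β) = 26/27.
Simple pole: residue = g(a) at a = -6/5, which is 26/27.

The residue is 26/27.


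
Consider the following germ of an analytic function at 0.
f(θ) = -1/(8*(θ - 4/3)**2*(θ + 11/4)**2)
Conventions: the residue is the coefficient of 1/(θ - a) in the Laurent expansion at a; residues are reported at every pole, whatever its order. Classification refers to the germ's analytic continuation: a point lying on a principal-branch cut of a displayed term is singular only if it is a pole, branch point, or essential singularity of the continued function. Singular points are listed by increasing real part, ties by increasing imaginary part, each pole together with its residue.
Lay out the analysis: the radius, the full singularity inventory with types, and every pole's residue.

Radius of convergence at 0: 4/3.
At -11/4: a pole of order 2; residue -432/117649.
At 4/3: a pole of order 2; residue 432/117649.

Denominator factor (θ + 11/4)^2: pole of order 2 at -11/4, modulus 11/4.
Denominator factor (θ - 4/3)^2: pole of order 2 at 4/3, modulus 4/3.
The radius of convergence is the smallest modulus among the singular points: 4/3.
At the order-2 pole -11/4 set g(θ) = (θ - (-11/4))^2*f(θ) = -1/(8*(θ - 4/3)**2).
Order-2 pole: residue = g'(a); g'(-11/4) = -432/117649, so the residue is -432/117649.
At the order-2 pole 4/3 set g(θ) = (θ - (4/3))^2*f(θ) = -1/(8*(θ + 11/4)**2).
Order-2 pole: residue = g'(a); g'(4/3) = 432/117649, so the residue is 432/117649.
List the singular points by increasing real part (a conjugate pair: the negative imaginary part first).


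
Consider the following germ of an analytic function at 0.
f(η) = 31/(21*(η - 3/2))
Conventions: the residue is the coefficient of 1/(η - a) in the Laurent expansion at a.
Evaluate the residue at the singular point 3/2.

The residue is 31/21.

At the order-1 pole 3/2 set g(η) = (η - (3/2))*f(η) = 31/21.
Simple pole: residue = g(a) at a = 3/2, which is 31/21.


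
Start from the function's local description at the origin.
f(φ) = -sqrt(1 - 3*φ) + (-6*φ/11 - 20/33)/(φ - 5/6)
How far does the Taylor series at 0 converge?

Denominator factor (φ - 5/6): pole of order 1 at 5/6, modulus 5/6.
Branch term (-1)*sqrt(1 - φ/(1/3)): its argument vanishes at φ = 1/3, a square-root branch point, modulus 1/3.
The radius of convergence is the smallest modulus among the singular points: 1/3.

The radius of convergence is 1/3.


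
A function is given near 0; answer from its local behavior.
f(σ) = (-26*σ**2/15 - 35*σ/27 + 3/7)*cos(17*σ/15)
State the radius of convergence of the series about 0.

The radius of convergence is infinite.

The factor cos(17*σ/15) is entire and contributes no finite singular point.
The polynomial part has no poles.
No finite singular points: the Taylor series at 0 converges everywhere.


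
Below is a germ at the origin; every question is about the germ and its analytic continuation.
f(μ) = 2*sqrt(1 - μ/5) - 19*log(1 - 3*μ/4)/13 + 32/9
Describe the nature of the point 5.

The term (2)*sqrt(1 - μ/(5)) has argument 1 - 5/(5) = 0 at 5: a square-root (algebraic, two-sheeted) branch point; the remaining terms are analytic or single-valued there.

The point is an algebraic (square-root) branch point.


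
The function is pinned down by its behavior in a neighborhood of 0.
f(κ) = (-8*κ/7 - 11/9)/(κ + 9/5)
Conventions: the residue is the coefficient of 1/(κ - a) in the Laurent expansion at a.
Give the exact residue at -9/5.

At the order-1 pole -9/5 set g(κ) = (κ - (-9/5))*f(κ) = -8*κ/7 - 11/9.
Simple pole: residue = g(a) at a = -9/5, which is 263/315.

The residue is 263/315.


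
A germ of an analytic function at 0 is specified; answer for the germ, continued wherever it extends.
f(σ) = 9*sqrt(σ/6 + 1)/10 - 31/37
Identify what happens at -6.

The term (9/10)*sqrt(1 - σ/(-6)) has argument 1 - -6/(-6) = 0 at -6: a square-root (algebraic, two-sheeted) branch point; the remaining terms are analytic or single-valued there.

The point is an algebraic (square-root) branch point.


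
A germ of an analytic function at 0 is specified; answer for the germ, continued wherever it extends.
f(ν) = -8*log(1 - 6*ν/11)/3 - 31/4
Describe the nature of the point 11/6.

The point is a logarithmic branch point.

The term (-8/3)*log(1 - ν/(11/6)) has argument 1 - 11/6/(11/6) = 0 at 11/6: a logarithmic (infinitely-sheeted) branch point; the remaining terms are analytic or single-valued there.


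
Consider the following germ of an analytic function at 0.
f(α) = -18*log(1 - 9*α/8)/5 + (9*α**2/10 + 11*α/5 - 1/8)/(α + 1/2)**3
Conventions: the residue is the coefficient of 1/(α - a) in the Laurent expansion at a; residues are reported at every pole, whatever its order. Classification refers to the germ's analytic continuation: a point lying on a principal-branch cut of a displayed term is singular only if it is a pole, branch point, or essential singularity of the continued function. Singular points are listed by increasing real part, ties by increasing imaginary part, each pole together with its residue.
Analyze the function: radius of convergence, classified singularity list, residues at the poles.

Radius of convergence at 0: 1/2.
At -1/2: a pole of order 3; residue 9/10.
At 8/9: a logarithmic branch point.

Denominator factor (α + 1/2)^3: pole of order 3 at -1/2, modulus 1/2.
Branch term (-18/5)*log(1 - α/(8/9)): its argument vanishes at α = 8/9, a logarithmic branch point, modulus 8/9.
The radius of convergence is the smallest modulus among the singular points: 1/2.
The branch term is analytic at -1/2 and contributes nothing to the residue; only the rational part matters.
At the order-3 pole -1/2 set g(α) = (α - (-1/2))^3*(rational part) = 9*α**2/10 + 11*α/5 - 1/8.
Order-3 pole: residue = g''(a)/2; g''(-1/2) = 9/5, so the residue is 9/10.
List the singular points by increasing real part (a conjugate pair: the negative imaginary part first).


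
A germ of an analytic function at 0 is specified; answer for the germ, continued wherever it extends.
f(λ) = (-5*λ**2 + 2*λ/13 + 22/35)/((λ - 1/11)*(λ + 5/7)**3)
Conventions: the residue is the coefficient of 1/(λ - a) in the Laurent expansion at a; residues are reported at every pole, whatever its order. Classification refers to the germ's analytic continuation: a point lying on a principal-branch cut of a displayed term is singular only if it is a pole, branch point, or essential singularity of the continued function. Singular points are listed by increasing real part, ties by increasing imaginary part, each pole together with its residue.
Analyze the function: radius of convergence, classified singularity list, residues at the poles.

Denominator factor (λ - 1/11): pole of order 1 at 1/11, modulus 1/11.
Denominator factor (λ + 5/7)^3: pole of order 3 at -5/7, modulus 5/7.
The radius of convergence is the smallest modulus among the singular points: 1/11.
At the order-3 pole -5/7 set g(λ) = (λ - (-5/7))^3*f(λ) = (-5*λ**2 + 2*λ/13 + 22/35)/(λ - 1/11).
Order-3 pole: residue = g''(a)/2; g''(-5/7) = -17841439/7745660, so the residue is -17841439/15491320.
At the order-1 pole 1/11 set g(λ) = (λ - (1/11))*f(λ) = (-5*λ**2 + 2*λ/13 + 22/35)/(λ + 5/7)**3.
Simple pole: residue = g(a) at a = 1/11, which is 17841439/15491320.
List the singular points by increasing real part (a conjugate pair: the negative imaginary part first).

Radius of convergence at 0: 1/11.
At -5/7: a pole of order 3; residue -17841439/15491320.
At 1/11: a pole of order 1; residue 17841439/15491320.


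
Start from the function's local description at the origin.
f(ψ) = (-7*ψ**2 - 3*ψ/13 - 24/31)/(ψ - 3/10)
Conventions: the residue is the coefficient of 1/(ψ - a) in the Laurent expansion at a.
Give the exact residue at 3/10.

At the order-1 pole 3/10 set g(ψ) = (ψ - (3/10))*f(ψ) = -7*ψ**2 - 3*ψ/13 - 24/31.
Simple pole: residue = g(a) at a = 3/10, which is -59379/40300.

The residue is -59379/40300.


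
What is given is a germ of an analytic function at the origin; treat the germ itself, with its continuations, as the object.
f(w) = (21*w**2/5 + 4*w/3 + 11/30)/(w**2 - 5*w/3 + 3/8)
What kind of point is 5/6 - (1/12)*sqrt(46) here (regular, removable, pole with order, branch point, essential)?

The denominator factor w**2 - 5*w/3 + 3/8 vanishes at 5/6 - (1/12)*sqrt(46) and appears to the power 1; the numerator there equals 413/72 - (25/36)*sqrt(46), nonzero, and no other factor vanishes.
Hence a pole whose order is the multiplicity, 1.

The point is a pole of order 1.


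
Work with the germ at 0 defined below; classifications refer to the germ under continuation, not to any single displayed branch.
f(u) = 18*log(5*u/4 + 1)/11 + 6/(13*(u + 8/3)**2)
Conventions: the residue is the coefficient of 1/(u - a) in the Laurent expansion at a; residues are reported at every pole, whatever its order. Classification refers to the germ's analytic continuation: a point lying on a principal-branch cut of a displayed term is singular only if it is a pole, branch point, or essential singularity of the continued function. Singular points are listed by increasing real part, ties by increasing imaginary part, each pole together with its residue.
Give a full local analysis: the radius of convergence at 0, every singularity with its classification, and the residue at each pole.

Denominator factor (u + 8/3)^2: pole of order 2 at -8/3, modulus 8/3.
Branch term (18/11)*log(1 - u/(-4/5)): its argument vanishes at u = -4/5, a logarithmic branch point, modulus 4/5.
The radius of convergence is the smallest modulus among the singular points: 4/5.
The branch term is analytic at -8/3 and contributes nothing to the residue; only the rational part matters.
At the order-2 pole -8/3 set g(u) = (u - (-8/3))^2*(rational part) = 6/13.
Order-2 pole: residue = g'(a); g'(-8/3) = 0, so the residue is 0.
List the singular points by increasing real part (a conjugate pair: the negative imaginary part first).

Radius of convergence at 0: 4/5.
At -8/3: a pole of order 2; residue 0.
At -4/5: a logarithmic branch point.


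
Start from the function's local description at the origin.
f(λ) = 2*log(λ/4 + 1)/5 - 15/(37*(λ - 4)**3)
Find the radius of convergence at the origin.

The radius of convergence is 4.

Denominator factor (λ - 4)^3: pole of order 3 at 4, modulus 4.
Branch term (2/5)*log(1 - λ/(-4)): its argument vanishes at λ = -4, a logarithmic branch point, modulus 4.
The radius of convergence is the smallest modulus among the singular points: 4.


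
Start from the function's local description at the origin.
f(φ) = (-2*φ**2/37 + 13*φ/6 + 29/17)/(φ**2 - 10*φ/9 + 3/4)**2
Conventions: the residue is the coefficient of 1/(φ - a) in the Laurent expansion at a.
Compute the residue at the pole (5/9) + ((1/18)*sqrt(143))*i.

The residue is -((2631150/12862421)*sqrt(143))*i.

The factor φ**2 - 10*φ/9 + 3/4 splits as (φ - a)(φ - a') with a = (5/9) + ((1/18)*sqrt(143))*i, a' = (5/9) - ((1/18)*sqrt(143))*i. At the order-2 pole a set g(φ) = (φ - a)^2*f(φ) = [-2*φ**2/37 + 13*φ/6 + 29/17] / (φ - a')^2.
Order-2 pole: residue = g'(a); g'((5/9) + ((1/18)*sqrt(143))*i) = -((2631150/12862421)*sqrt(143))*i, so the residue is -((2631150/12862421)*sqrt(143))*i.


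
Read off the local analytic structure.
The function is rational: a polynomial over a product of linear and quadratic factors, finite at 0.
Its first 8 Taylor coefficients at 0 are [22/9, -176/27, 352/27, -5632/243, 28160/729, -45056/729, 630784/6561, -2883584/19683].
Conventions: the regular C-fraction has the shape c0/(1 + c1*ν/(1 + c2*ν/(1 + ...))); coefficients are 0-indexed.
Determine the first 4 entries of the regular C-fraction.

Taylor coefficients (read off): a_0 = 22/9, a_1 = -176/27, a_2 = 352/27, a_3 = -5632/243.
c0 = a_0 = 22/9. Peel one level at a time: if S = 1 + c*ν/S' with S'(0) = 1, then c is the ν-coefficient of S and S' = c*ν/(S - 1).
S_1 = c0/f = 1 + (8/3)*ν + (16/9)*ν^2 + ...; c1 = 8/3.
S_2 = c1*ν/(S_1 - 1) = 1 + (-2/3)*ν + (4/9)*ν^2 + ...; c2 = -2/3.
S_3 = c2*ν/(S_2 - 1) = 1 + (2/3)*ν + ...; c3 = 2/3.

The regular C-fraction coefficients are [22/9, 8/3, -2/3, 2/3].


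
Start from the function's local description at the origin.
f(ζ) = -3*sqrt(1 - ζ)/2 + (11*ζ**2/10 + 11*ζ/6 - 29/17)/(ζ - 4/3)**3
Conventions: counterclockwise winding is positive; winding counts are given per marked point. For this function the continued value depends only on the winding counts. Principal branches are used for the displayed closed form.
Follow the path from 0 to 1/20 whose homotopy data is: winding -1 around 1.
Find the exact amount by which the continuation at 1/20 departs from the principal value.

Continued minus principal equals (3/10)*sqrt(95).

The rational part is single-valued and drops out of the difference; each branch term changes only by its own monodromy.
(-3/2)*sqrt(1 - ζ/(1)): winding -1 is odd, the square root flips sign, contributing -2*(-3/2)*sqrt(1 - (1/20)/(1)) = -2*(-3/2)*sqrt(19/20) = (3/10)*sqrt(95).
Summing the contributions at ζ = 1/20 gives (3/10)*sqrt(95).


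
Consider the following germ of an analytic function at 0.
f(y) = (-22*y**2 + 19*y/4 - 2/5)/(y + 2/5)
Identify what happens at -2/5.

The point is a pole of order 1.

The denominator factor y + 2/5 vanishes at -2/5 and appears to the power 1; the numerator there equals -291/50, nonzero, and no other factor vanishes.
Hence a pole whose order is the multiplicity, 1.


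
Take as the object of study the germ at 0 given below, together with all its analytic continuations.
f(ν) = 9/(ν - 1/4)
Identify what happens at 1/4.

The point is a pole of order 1.

The denominator factor ν - 1/4 vanishes at 1/4 and appears to the power 1; the numerator there equals 9, nonzero, and no other factor vanishes.
Hence a pole whose order is the multiplicity, 1.


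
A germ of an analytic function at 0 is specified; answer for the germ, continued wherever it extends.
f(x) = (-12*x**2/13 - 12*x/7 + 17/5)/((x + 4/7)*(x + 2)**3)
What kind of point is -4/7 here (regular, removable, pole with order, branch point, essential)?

The point is a pole of order 1.

The denominator factor x + 4/7 vanishes at -4/7 and appears to the power 1; the numerator there equals 12989/3185, nonzero, and no other factor vanishes.
Hence a pole whose order is the multiplicity, 1.


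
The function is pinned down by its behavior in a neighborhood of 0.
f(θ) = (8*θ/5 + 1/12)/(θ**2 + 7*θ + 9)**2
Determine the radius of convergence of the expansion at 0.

The radius of convergence is 7/2 - (1/2)*sqrt(13).

Denominator factor (θ**2 + 7*θ + 9)^2: discriminant 13, real irrational roots -7/2 + (1/2)*sqrt(13) and -7/2 - (1/2)*sqrt(13); poles of order 2, moduli 7/2 - (1/2)*sqrt(13) and 7/2 + (1/2)*sqrt(13).
The radius of convergence is the smallest modulus among the singular points: 7/2 - (1/2)*sqrt(13).


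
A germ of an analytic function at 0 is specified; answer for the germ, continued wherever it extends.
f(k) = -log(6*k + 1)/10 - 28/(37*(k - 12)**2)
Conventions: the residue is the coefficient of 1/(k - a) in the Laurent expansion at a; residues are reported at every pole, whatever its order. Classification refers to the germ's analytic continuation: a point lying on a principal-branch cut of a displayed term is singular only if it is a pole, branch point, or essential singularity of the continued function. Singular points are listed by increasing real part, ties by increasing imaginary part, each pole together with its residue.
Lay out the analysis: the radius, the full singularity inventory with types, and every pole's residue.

Radius of convergence at 0: 1/6.
At -1/6: a logarithmic branch point.
At 12: a pole of order 2; residue 0.

Denominator factor (k - 12)^2: pole of order 2 at 12, modulus 12.
Branch term (-1/10)*log(1 - k/(-1/6)): its argument vanishes at k = -1/6, a logarithmic branch point, modulus 1/6.
The radius of convergence is the smallest modulus among the singular points: 1/6.
The branch term is analytic at 12 and contributes nothing to the residue; only the rational part matters.
At the order-2 pole 12 set g(k) = (k - (12))^2*(rational part) = -28/37.
Order-2 pole: residue = g'(a); g'(12) = 0, so the residue is 0.
List the singular points by increasing real part (a conjugate pair: the negative imaginary part first).


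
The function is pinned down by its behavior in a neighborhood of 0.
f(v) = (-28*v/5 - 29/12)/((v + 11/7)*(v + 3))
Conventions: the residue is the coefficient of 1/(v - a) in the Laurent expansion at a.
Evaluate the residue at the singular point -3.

At the order-1 pole -3 set g(v) = (v - (-3))*f(v) = (-28*v/5 - 29/12)/(v + 11/7).
Simple pole: residue = g(a) at a = -3, which is -6041/600.

The residue is -6041/600.


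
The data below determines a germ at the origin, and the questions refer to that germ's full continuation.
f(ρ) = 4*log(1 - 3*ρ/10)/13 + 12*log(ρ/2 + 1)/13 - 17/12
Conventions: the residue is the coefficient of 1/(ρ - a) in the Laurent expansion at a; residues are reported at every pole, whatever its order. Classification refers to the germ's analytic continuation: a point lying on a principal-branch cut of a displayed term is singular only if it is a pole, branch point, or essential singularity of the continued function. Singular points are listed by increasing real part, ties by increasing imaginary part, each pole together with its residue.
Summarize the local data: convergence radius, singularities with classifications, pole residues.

Radius of convergence at 0: 2.
At -2: a logarithmic branch point.
At 10/3: a logarithmic branch point.

Branch term (4/13)*log(1 - ρ/(10/3)): its argument vanishes at ρ = 10/3, a logarithmic branch point, modulus 10/3.
Branch term (12/13)*log(1 - ρ/(-2)): its argument vanishes at ρ = -2, a logarithmic branch point, modulus 2.
The radius of convergence is the smallest modulus among the singular points: 2.
List the singular points by increasing real part (a conjugate pair: the negative imaginary part first).


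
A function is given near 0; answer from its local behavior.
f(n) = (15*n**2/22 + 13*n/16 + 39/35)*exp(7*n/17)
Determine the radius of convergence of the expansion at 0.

The factor exp(7*n/17) is entire and contributes no finite singular point.
The polynomial part has no poles.
No finite singular points: the Taylor series at 0 converges everywhere.

The radius of convergence is infinite.


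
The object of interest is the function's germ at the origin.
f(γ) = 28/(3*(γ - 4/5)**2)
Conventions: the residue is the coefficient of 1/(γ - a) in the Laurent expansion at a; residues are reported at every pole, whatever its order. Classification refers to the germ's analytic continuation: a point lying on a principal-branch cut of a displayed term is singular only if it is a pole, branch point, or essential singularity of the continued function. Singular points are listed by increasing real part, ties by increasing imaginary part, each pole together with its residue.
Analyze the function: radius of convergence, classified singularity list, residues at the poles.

Radius of convergence at 0: 4/5.
At 4/5: a pole of order 2; residue 0.

Denominator factor (γ - 4/5)^2: pole of order 2 at 4/5, modulus 4/5.
The radius of convergence is the smallest modulus among the singular points: 4/5.
At the order-2 pole 4/5 set g(γ) = (γ - (4/5))^2*f(γ) = 28/3.
Order-2 pole: residue = g'(a); g'(4/5) = 0, so the residue is 0.


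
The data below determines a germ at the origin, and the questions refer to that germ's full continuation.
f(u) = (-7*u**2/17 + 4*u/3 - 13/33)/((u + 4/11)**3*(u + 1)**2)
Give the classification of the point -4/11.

The point is a pole of order 3.

The denominator factor u + 4/11 vanishes at -4/11 and appears to the power 3; the numerator there equals -5759/6171, nonzero, and no other factor vanishes.
Hence a pole whose order is the multiplicity, 3.


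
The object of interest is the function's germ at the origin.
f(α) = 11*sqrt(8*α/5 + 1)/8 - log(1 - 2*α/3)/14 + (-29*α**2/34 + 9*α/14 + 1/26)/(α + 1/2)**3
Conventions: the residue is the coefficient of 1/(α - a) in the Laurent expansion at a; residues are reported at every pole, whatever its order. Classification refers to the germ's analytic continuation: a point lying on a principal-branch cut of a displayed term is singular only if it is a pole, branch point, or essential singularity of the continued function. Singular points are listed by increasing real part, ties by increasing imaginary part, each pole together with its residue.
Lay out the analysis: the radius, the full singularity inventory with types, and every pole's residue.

Denominator factor (α + 1/2)^3: pole of order 3 at -1/2, modulus 1/2.
Branch term (11/8)*sqrt(1 - α/(-5/8)): its argument vanishes at α = -5/8, a square-root branch point, modulus 5/8.
Branch term (-1/14)*log(1 - α/(3/2)): its argument vanishes at α = 3/2, a logarithmic branch point, modulus 3/2.
The radius of convergence is the smallest modulus among the singular points: 1/2.
The branch terms are analytic at -1/2 and contribute nothing to the residue; only the rational part matters.
At the order-3 pole -1/2 set g(α) = (α - (-1/2))^3*(rational part) = -29*α**2/34 + 9*α/14 + 1/26.
Order-3 pole: residue = g''(a)/2; g''(-1/2) = -29/17, so the residue is -29/34.
List the singular points by increasing real part (a conjugate pair: the negative imaginary part first).

Radius of convergence at 0: 1/2.
At -5/8: an algebraic (square-root) branch point.
At -1/2: a pole of order 3; residue -29/34.
At 3/2: a logarithmic branch point.


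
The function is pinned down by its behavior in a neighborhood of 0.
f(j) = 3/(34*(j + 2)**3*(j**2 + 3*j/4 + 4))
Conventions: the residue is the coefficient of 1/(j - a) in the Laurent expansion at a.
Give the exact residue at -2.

The residue is 15/11492.

At the order-3 pole -2 set g(j) = (j - (-2))^3*f(j) = 3/(34*(j**2 + 3*j/4 + 4)).
Order-3 pole: residue = g''(a)/2; g''(-2) = 15/5746, so the residue is 15/11492.


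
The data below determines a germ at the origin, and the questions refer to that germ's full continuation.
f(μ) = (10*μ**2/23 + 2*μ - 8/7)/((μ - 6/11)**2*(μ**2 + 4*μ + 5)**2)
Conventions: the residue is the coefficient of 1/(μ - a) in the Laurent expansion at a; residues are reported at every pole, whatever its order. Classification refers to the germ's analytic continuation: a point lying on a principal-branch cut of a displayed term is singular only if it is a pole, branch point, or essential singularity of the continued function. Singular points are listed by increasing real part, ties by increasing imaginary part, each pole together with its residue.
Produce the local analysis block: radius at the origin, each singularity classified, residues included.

Radius of convergence at 0: 6/11.
At (-2) - (1)*i: a pole of order 2; residue (-360968531/17048005375) - (36879256887/238672075250)*i.
At (-2) + (1)*i: a pole of order 2; residue (-360968531/17048005375) + (36879256887/238672075250)*i.
At 6/11: a pole of order 2; residue 721937062/17048005375.


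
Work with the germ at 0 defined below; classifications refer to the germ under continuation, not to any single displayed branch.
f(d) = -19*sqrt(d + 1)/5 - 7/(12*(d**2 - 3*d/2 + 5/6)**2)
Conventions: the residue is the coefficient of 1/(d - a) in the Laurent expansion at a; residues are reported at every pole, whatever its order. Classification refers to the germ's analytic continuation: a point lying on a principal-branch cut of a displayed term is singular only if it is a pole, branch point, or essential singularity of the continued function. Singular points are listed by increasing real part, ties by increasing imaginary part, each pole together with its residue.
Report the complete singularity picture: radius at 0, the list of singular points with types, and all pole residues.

Denominator factor (d**2 - 3*d/2 + 5/6)^2: discriminant -13/12, complex-conjugate roots (3/4) + ((1/12)*sqrt(39))*i and (3/4) - ((1/12)*sqrt(39))*i; poles of order 2, moduli (1/6)*sqrt(30) and (1/6)*sqrt(30).
Branch term (-19/5)*sqrt(1 - d/(-1)): its argument vanishes at d = -1, a square-root branch point, modulus 1.
The radius of convergence is the smallest modulus among the singular points: (1/6)*sqrt(30).
The branch term is analytic at (3/4) - ((1/12)*sqrt(39))*i and contributes nothing to the residue; only the rational part matters.
The factor d**2 - 3*d/2 + 5/6 splits as (d - a)(d - a') with a = (3/4) - ((1/12)*sqrt(39))*i, a' = (3/4) + ((1/12)*sqrt(39))*i. At the order-2 pole a set g(d) = (d - a)^2*(rational part) = [-7/12] / (d - a')^2.
Order-2 pole: residue = g'(a); g'((3/4) - ((1/12)*sqrt(39))*i) = -((28/169)*sqrt(39))*i, so the residue is -((28/169)*sqrt(39))*i.
The branch term is analytic at (3/4) + ((1/12)*sqrt(39))*i and contributes nothing to the residue; only the rational part matters.
The factor d**2 - 3*d/2 + 5/6 splits as (d - a)(d - a') with a = (3/4) + ((1/12)*sqrt(39))*i, a' = (3/4) - ((1/12)*sqrt(39))*i. At the order-2 pole a set g(d) = (d - a)^2*(rational part) = [-7/12] / (d - a')^2.
Order-2 pole: residue = g'(a); g'((3/4) + ((1/12)*sqrt(39))*i) = ((28/169)*sqrt(39))*i, so the residue is ((28/169)*sqrt(39))*i.
List the singular points by increasing real part (a conjugate pair: the negative imaginary part first).

Radius of convergence at 0: (1/6)*sqrt(30).
At -1: an algebraic (square-root) branch point.
At (3/4) - ((1/12)*sqrt(39))*i: a pole of order 2; residue -((28/169)*sqrt(39))*i.
At (3/4) + ((1/12)*sqrt(39))*i: a pole of order 2; residue ((28/169)*sqrt(39))*i.


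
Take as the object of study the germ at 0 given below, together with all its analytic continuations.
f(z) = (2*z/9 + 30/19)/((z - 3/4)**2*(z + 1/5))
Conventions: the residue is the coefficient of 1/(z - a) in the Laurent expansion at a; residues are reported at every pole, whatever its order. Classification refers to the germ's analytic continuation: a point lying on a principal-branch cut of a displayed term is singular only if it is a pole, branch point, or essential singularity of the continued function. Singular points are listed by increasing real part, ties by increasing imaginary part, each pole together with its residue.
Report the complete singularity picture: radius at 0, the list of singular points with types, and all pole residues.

Radius of convergence at 0: 1/5.
At -1/5: a pole of order 1; residue 104960/61731.
At 3/4: a pole of order 2; residue -104960/61731.

Denominator factor (z - 3/4)^2: pole of order 2 at 3/4, modulus 3/4.
Denominator factor (z + 1/5): pole of order 1 at -1/5, modulus 1/5.
The radius of convergence is the smallest modulus among the singular points: 1/5.
At the order-1 pole -1/5 set g(z) = (z - (-1/5))*f(z) = (2*z/9 + 30/19)/(z - 3/4)**2.
Simple pole: residue = g(a) at a = -1/5, which is 104960/61731.
At the order-2 pole 3/4 set g(z) = (z - (3/4))^2*f(z) = (2*z/9 + 30/19)/(z + 1/5).
Order-2 pole: residue = g'(a); g'(3/4) = -104960/61731, so the residue is -104960/61731.
List the singular points by increasing real part (a conjugate pair: the negative imaginary part first).


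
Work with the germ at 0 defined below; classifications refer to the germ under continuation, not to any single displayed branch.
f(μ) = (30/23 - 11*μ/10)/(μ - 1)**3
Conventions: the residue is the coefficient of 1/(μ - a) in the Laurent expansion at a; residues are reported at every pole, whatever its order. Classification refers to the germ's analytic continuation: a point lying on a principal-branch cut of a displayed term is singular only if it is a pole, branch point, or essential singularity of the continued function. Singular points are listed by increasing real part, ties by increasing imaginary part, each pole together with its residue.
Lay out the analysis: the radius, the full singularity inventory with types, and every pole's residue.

Radius of convergence at 0: 1.
At 1: a pole of order 3; residue 0.

Denominator factor (μ - 1)^3: pole of order 3 at 1, modulus 1.
The radius of convergence is the smallest modulus among the singular points: 1.
At the order-3 pole 1 set g(μ) = (μ - (1))^3*f(μ) = 30/23 - 11*μ/10.
Order-3 pole: residue = g''(a)/2; g''(1) = 0, so the residue is 0.


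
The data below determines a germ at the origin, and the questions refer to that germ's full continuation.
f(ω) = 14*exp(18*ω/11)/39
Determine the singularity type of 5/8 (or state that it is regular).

There is no denominator, hence no pole anywhere.
The factor exp(18*ω/11) is entire.
So the germ continues analytically to 5/8.

The point is a regular point.


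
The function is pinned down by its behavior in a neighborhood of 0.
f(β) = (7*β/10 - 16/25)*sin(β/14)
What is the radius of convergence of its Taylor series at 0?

The factor sin(β/14) is entire and contributes no finite singular point.
The polynomial part has no poles.
No finite singular points: the Taylor series at 0 converges everywhere.

The radius of convergence is infinite.


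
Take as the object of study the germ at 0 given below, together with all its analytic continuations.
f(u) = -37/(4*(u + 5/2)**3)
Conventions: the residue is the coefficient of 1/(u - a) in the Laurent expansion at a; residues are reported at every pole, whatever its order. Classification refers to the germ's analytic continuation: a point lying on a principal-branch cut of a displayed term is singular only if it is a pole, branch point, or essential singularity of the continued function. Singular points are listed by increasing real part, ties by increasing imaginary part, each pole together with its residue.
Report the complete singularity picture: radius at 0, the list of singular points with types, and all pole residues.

Radius of convergence at 0: 5/2.
At -5/2: a pole of order 3; residue 0.

Denominator factor (u + 5/2)^3: pole of order 3 at -5/2, modulus 5/2.
The radius of convergence is the smallest modulus among the singular points: 5/2.
At the order-3 pole -5/2 set g(u) = (u - (-5/2))^3*f(u) = -37/4.
Order-3 pole: residue = g''(a)/2; g''(-5/2) = 0, so the residue is 0.


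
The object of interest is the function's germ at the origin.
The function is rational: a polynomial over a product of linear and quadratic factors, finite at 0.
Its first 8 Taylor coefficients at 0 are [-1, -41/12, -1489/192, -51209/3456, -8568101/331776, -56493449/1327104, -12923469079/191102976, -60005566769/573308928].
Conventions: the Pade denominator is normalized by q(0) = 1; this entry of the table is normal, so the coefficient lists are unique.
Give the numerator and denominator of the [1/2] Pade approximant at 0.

The Pade approximant has numerator coefficients [-1, -984/2257]; denominator coefficients [1, -80729/27084, 3157537/1300032].

Taylor coefficients needed (read off): a_0 = -1, a_1 = -41/12, a_2 = -1489/192, a_3 = -51209/3456.
Write the denominator as Q(z) = 1 + q1*z + q2*z^2. Requiring Q*f - P = O(z^4) with deg P <= 1 kills the coefficients of z^2..z^3 in Q*f:
  z^2: a_2 + q1*a_1 + q2*a_0 = 0, i.e. -1489/192 + (-41/12)*q1 + (-1)*q2 = 0.
  z^3: a_3 + q1*a_2 + q2*a_1 = 0, i.e. -51209/3456 + (-1489/192)*q1 + (-41/12)*q2 = 0.
Solving this linear system: q1 = -80729/27084, q2 = 3157537/1300032.
The numerator is Q*f truncated at degree 1: P0 = a_0 = -1; P1 = a_1 + q1*a_0 = -984/2257.


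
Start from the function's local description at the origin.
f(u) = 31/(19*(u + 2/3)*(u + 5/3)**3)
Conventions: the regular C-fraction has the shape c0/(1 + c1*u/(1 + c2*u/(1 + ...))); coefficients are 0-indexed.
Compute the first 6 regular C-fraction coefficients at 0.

The regular C-fraction coefficients are [2511/4750, 33/10, -63/55, 254/385, -1012/4445, 50967/116840].

Taylor coefficients (expand at 0): a_0 = 2511/4750, a_1 = -82863/47500, a_2 = 1785321/475000, a_3 = -67797/10000, a_4 = 106373493/9500000, a_5 = -8388048231/475000000.
c0 = a_0 = 2511/4750. Peel one level at a time: if S = 1 + c*u/S' with S'(0) = 1, then c is the u-coefficient of S and S' = c*u/(S - 1).
S_1 = c0/f = 1 + (33/10)*u + (189/50)*u^2 + ...; c1 = 33/10.
S_2 = c1*u/(S_1 - 1) = 1 + (-63/55)*u + (2286/3025)*u^2 + ...; c2 = -63/55.
S_3 = c2*u/(S_2 - 1) = 1 + (254/385)*u + (184/1225)*u^2 + ...; c3 = 254/385.
S_4 = c3*u/(S_3 - 1) = 1 + (-1012/4445)*u + (80091/806450)*u^2 + ...; c4 = -1012/4445.
S_5 = c4*u/(S_4 - 1) = 1 + (50967/116840)*u + ...; c5 = 50967/116840.


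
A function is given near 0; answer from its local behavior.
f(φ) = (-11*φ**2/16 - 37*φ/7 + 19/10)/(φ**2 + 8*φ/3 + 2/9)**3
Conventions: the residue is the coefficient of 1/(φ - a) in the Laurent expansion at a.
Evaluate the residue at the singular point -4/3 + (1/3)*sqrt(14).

The factor φ**2 + 8*φ/3 + 2/9 splits as (φ - a)(φ - a') with a = -4/3 + (1/3)*sqrt(14), a' = -4/3 - (1/3)*sqrt(14). At the order-3 pole a set g(φ) = (φ - a)^3*f(φ) = [-11*φ**2/16 - 37*φ/7 + 19/10] / (φ - a')^3.
Order-3 pole: residue = g''(a)/2; g''(-4/3 + (1/3)*sqrt(14)) = (1649673/6146560)*sqrt(14), so the residue is (1649673/12293120)*sqrt(14).

The residue is (1649673/12293120)*sqrt(14).


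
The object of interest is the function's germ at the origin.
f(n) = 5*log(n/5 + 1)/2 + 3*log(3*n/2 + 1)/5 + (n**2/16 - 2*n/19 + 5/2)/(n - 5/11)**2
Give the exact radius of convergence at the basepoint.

Denominator factor (n - 5/11)^2: pole of order 2 at 5/11, modulus 5/11.
Branch term (3/5)*log(1 - n/(-2/3)): its argument vanishes at n = -2/3, a logarithmic branch point, modulus 2/3.
Branch term (5/2)*log(1 - n/(-5)): its argument vanishes at n = -5, a logarithmic branch point, modulus 5.
The radius of convergence is the smallest modulus among the singular points: 5/11.

The radius of convergence is 5/11.
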